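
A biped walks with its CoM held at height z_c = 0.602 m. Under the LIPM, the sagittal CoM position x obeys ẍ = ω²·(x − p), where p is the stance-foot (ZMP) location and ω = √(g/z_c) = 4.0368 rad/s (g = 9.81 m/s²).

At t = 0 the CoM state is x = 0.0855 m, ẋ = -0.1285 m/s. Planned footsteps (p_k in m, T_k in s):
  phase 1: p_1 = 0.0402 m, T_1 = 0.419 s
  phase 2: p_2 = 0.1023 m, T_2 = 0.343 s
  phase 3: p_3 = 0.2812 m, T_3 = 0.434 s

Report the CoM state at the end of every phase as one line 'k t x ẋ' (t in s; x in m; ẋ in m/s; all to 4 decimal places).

1 0.4190 0.0839 0.1188
2 0.7620 0.1183 0.1128
3 1.1960 -0.1246 -1.5044

phase 1: p=0.0402, T=0.419, ωT=1.691419, cosh=2.805718, sinh=2.621460; start (x,ẋ)=(0.085500, -0.128500) → end (x,ẋ)=(0.083852, 0.118844)
phase 2: p=0.1023, T=0.343, ωT=1.384622, cosh=2.121868, sinh=1.871450; start (x,ẋ)=(0.083852, 0.118844) → end (x,ẋ)=(0.118252, 0.112805)
phase 3: p=0.2812, T=0.434, ωT=1.751971, cosh=2.969695, sinh=2.796263; start (x,ẋ)=(0.118252, 0.112805) → end (x,ẋ)=(-0.124566, -1.504351)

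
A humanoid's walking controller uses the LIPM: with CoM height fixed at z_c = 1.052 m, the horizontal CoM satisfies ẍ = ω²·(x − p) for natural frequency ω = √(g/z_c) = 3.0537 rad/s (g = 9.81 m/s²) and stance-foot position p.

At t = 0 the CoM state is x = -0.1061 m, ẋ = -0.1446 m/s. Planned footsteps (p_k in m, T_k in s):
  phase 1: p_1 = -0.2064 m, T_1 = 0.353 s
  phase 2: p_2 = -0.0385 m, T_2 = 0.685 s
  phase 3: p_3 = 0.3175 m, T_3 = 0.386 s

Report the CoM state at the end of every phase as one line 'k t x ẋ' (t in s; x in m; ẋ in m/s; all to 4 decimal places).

phase 1: p=-0.2064, T=0.353, ωT=1.077956, cosh=1.639479, sinh=1.299188; start (x,ẋ)=(-0.106100, -0.144600) → end (x,ẋ)=(-0.103480, 0.160855)
phase 2: p=-0.0385, T=0.685, ωT=2.091785, cosh=4.111411, sinh=3.987944; start (x,ẋ)=(-0.103480, 0.160855) → end (x,ẋ)=(-0.095593, -0.129985)
phase 3: p=0.3175, T=0.386, ωT=1.178728, cosh=1.778954, sinh=1.471284; start (x,ẋ)=(-0.095593, -0.129985) → end (x,ẋ)=(-0.480001, -2.087206)

1 0.3530 -0.1035 0.1609
2 1.0380 -0.0956 -0.1300
3 1.4240 -0.4800 -2.0872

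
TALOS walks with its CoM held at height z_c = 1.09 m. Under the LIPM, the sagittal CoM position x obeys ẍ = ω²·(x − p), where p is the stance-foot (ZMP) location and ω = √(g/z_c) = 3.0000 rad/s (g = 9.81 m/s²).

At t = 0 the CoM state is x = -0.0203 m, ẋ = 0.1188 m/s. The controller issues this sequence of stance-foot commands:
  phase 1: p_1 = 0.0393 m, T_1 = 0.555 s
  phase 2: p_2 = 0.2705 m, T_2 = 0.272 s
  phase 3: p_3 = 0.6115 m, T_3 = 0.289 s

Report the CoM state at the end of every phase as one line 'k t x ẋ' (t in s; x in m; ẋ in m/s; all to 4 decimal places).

1 0.5550 -0.0229 -0.1304
2 0.8270 -0.1657 -0.9771
3 1.1160 -0.7957 -3.6524

phase 1: p=0.0393, T=0.555, ωT=1.665000, cosh=2.737432, sinh=2.548241; start (x,ẋ)=(-0.020300, 0.118800) → end (x,ẋ)=(-0.022941, -0.130419)
phase 2: p=0.2705, T=0.272, ωT=0.816000, cosh=1.351816, sinh=0.909620; start (x,ẋ)=(-0.022941, -0.130419) → end (x,ẋ)=(-0.165722, -0.977060)
phase 3: p=0.6115, T=0.289, ωT=0.867000, cosh=1.399986, sinh=0.979775; start (x,ẋ)=(-0.165722, -0.977060) → end (x,ẋ)=(-0.795699, -3.652377)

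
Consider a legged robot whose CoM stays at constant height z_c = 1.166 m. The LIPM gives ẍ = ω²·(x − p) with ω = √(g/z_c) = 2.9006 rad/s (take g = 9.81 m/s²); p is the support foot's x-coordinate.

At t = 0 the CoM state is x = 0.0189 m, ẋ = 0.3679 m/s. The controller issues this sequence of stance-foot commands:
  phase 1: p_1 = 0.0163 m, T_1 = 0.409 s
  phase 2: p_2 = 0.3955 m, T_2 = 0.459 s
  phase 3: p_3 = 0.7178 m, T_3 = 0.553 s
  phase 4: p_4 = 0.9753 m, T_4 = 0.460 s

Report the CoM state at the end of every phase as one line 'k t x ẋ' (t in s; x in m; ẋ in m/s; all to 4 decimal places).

phase 1: p=0.0163, T=0.409, ωT=1.186345, cosh=1.790213, sinh=1.484878; start (x,ẋ)=(0.018900, 0.367900) → end (x,ẋ)=(0.209290, 0.669818)
phase 2: p=0.3955, T=0.459, ωT=1.331375, cosh=2.025181, sinh=1.761067; start (x,ẋ)=(0.209290, 0.669818) → end (x,ẋ)=(0.425064, 0.405314)
phase 3: p=0.7178, T=0.553, ωT=1.604032, cosh=2.587063, sinh=2.385979; start (x,ẋ)=(0.425064, 0.405314) → end (x,ẋ)=(0.293876, -0.977388)
phase 4: p=0.9753, T=0.460, ωT=1.334276, cosh=2.030297, sinh=1.766948; start (x,ẋ)=(0.293876, -0.977388) → end (x,ẋ)=(-1.003584, -5.476827)

1 0.4090 0.2093 0.6698
2 0.8680 0.4251 0.4053
3 1.4210 0.2939 -0.9774
4 1.8810 -1.0036 -5.4768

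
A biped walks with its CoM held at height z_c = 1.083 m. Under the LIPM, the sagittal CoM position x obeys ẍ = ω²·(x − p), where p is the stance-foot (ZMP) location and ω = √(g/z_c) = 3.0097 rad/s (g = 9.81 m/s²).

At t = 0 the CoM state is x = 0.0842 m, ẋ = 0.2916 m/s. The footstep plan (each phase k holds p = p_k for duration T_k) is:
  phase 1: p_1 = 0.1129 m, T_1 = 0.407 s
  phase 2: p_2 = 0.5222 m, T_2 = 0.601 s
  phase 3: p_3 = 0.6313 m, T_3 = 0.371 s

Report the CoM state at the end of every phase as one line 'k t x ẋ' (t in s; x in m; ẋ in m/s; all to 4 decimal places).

1 0.4070 0.2105 0.4048
2 1.0080 -0.0551 -1.5174
3 1.3790 -1.2168 -5.3826

phase 1: p=0.1129, T=0.407, ωT=1.224948, cosh=1.848881, sinh=1.555108; start (x,ẋ)=(0.084200, 0.291600) → end (x,ẋ)=(0.210506, 0.404806)
phase 2: p=0.5222, T=0.601, ωT=1.808830, cosh=3.133573, sinh=2.969727; start (x,ẋ)=(0.210506, 0.404806) → end (x,ẋ)=(-0.055085, -1.517424)
phase 3: p=0.6313, T=0.371, ωT=1.116599, cosh=1.690919, sinh=1.363528; start (x,ẋ)=(-0.055085, -1.517424) → end (x,ẋ)=(-1.216782, -5.382636)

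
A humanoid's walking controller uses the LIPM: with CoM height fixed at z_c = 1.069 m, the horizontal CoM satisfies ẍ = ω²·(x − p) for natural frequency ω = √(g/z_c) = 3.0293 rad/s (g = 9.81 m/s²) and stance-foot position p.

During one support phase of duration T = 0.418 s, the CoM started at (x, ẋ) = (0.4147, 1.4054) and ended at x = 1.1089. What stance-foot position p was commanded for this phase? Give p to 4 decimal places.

ωT = 3.0293·0.418 = 1.266247; cosh(ωT) = 1.914701, sinh(ωT) = 1.632814
x(T) = p + (x₀−p)·cosh(ωT) + (ẋ₀/ω)·sinh(ωT) ⇒ p·(1 − cosh) = x(T) − x₀·cosh − (ẋ₀/ω)·sinh
numerator   = 1.1089 − (0.4147)·1.914701 − (1.4054/3.0293)·1.632814 = -0.442647
denominator = 1 − 1.914701 = -0.914701
p = -0.442647 / -0.914701 = 0.4839

p = 0.4839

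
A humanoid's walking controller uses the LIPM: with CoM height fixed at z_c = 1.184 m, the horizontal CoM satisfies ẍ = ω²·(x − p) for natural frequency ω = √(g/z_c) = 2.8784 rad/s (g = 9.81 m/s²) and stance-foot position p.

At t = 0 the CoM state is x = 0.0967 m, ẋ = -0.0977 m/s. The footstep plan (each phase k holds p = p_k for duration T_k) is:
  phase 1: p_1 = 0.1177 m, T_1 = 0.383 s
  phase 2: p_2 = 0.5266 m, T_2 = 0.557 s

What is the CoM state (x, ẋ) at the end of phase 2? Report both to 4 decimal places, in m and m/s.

x = -0.9412, ẋ = -3.9905

phase 1: p=0.1177, T=0.383, ωT=1.102427, cosh=1.671765, sinh=1.339701; start (x,ẋ)=(0.096700, -0.097700) → end (x,ẋ)=(0.037120, -0.244312)
phase 2: p=0.5266, T=0.557, ωT=1.603269, cosh=2.585244, sinh=2.384006; start (x,ẋ)=(0.037120, -0.244312) → end (x,ẋ)=(-0.941173, -3.990476)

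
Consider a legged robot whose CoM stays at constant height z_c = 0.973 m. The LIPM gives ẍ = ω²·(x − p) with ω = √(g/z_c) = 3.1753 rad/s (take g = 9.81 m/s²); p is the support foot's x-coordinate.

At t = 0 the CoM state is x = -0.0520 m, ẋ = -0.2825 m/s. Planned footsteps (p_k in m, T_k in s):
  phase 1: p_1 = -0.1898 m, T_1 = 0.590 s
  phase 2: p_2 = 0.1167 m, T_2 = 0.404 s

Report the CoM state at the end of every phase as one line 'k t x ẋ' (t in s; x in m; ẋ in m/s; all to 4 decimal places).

phase 1: p=-0.1898, T=0.590, ωT=1.873427, cosh=3.332083, sinh=3.178487; start (x,ẋ)=(-0.052000, -0.282500) → end (x,ẋ)=(-0.013422, 0.449454)
phase 2: p=0.1167, T=0.404, ωT=1.282821, cosh=1.942027, sinh=1.664773; start (x,ẋ)=(-0.013422, 0.449454) → end (x,ẋ)=(0.099642, 0.185004)

1 0.5900 -0.0134 0.4495
2 0.9940 0.0996 0.1850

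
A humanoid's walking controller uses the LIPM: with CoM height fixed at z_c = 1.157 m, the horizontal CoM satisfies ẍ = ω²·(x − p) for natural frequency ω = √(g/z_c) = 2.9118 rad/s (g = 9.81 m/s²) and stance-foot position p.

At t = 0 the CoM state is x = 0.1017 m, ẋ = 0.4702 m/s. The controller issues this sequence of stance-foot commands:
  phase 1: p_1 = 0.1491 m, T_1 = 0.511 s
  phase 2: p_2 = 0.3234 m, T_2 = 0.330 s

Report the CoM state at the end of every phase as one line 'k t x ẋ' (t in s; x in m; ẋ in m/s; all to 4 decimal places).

1 0.5110 0.3781 0.8041
2 0.8410 0.7135 1.3825

phase 1: p=0.1491, T=0.511, ωT=1.487930, cosh=2.326880, sinh=2.101040; start (x,ẋ)=(0.101700, 0.470200) → end (x,ẋ)=(0.378084, 0.804115)
phase 2: p=0.3234, T=0.330, ωT=0.960894, cosh=1.498292, sinh=1.115741; start (x,ẋ)=(0.378084, 0.804115) → end (x,ẋ)=(0.713452, 1.382455)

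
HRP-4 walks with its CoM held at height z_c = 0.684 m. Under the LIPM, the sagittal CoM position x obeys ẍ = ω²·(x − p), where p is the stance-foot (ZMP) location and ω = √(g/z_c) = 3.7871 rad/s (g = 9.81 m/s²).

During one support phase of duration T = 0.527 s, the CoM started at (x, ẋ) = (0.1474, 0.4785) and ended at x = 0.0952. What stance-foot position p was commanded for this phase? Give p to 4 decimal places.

p = 0.3325

ωT = 3.7871·0.527 = 1.995802; cosh(ωT) = 3.747002, sinh(ωT) = 3.611097
x(T) = p + (x₀−p)·cosh(ωT) + (ẋ₀/ω)·sinh(ωT) ⇒ p·(1 − cosh) = x(T) − x₀·cosh − (ẋ₀/ω)·sinh
numerator   = 0.0952 − (0.1474)·3.747002 − (0.4785/3.7871)·3.611097 = -0.913370
denominator = 1 − 3.747002 = -2.747002
p = -0.913370 / -2.747002 = 0.3325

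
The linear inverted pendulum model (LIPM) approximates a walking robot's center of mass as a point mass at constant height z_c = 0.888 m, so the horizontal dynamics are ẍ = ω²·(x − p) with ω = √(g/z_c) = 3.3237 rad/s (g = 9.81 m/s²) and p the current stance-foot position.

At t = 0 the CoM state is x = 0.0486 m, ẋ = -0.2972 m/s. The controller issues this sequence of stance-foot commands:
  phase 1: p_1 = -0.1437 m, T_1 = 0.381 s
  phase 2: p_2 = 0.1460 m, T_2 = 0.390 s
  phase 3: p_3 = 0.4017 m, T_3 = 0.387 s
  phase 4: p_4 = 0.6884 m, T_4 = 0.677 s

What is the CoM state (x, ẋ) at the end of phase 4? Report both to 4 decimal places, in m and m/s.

phase 1: p=-0.1437, T=0.381, ωT=1.266330, cosh=1.914836, sinh=1.632971; start (x,ẋ)=(0.048600, -0.297200) → end (x,ẋ)=(0.078505, 0.474620)
phase 2: p=0.1460, T=0.390, ωT=1.296243, cosh=1.964547, sinh=1.690990; start (x,ẋ)=(0.078505, 0.474620) → end (x,ẋ)=(0.254875, 0.553070)
phase 3: p=0.4017, T=0.387, ωT=1.286272, cosh=1.947784, sinh=1.671485; start (x,ẋ)=(0.254875, 0.553070) → end (x,ẋ)=(0.393854, 0.261571)
phase 4: p=0.6884, T=0.677, ωT=2.250145, cosh=4.797247, sinh=4.691863; start (x,ẋ)=(0.393854, 0.261571) → end (x,ẋ)=(-0.355366, -3.338429)

x = -0.3554, ẋ = -3.3384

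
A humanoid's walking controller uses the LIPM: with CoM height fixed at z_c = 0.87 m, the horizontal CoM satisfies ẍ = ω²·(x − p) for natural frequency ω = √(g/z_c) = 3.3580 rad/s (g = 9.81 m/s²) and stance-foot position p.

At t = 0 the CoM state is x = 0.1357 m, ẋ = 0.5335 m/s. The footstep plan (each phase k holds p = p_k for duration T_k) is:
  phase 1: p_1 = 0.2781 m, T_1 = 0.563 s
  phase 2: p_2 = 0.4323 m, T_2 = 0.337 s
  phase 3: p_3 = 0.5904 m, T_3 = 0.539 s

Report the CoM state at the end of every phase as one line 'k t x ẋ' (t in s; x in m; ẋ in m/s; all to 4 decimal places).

phase 1: p=0.2781, T=0.563, ωT=1.890554, cosh=3.387012, sinh=3.236024; start (x,ẋ)=(0.135700, 0.533500) → end (x,ẋ)=(0.309911, 0.259572)
phase 2: p=0.4323, T=0.337, ωT=1.131646, cosh=1.711629, sinh=1.389127; start (x,ẋ)=(0.309911, 0.259572) → end (x,ẋ)=(0.330194, -0.126618)
phase 3: p=0.5904, T=0.539, ωT=1.809962, cosh=3.136938, sinh=2.973277; start (x,ẋ)=(0.330194, -0.126618) → end (x,ẋ)=(-0.337963, -2.995163)

1 0.5630 0.3099 0.2596
2 0.9000 0.3302 -0.1266
3 1.4390 -0.3380 -2.9952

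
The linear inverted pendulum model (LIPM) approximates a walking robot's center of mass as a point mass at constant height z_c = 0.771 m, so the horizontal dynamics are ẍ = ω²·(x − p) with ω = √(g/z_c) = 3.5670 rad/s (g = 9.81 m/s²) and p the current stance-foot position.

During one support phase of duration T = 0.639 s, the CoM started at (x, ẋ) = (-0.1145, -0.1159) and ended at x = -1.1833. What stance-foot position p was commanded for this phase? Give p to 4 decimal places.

ωT = 3.5670·0.639 = 2.279313; cosh(ωT) = 4.936160, sinh(ωT) = 4.833806
x(T) = p + (x₀−p)·cosh(ωT) + (ẋ₀/ω)·sinh(ωT) ⇒ p·(1 − cosh) = x(T) − x₀·cosh − (ẋ₀/ω)·sinh
numerator   = -1.1833 − (-0.1145)·4.936160 − (-0.1159/3.5670)·4.833806 = -0.461048
denominator = 1 − 4.936160 = -3.936160
p = -0.461048 / -3.936160 = 0.1171

p = 0.1171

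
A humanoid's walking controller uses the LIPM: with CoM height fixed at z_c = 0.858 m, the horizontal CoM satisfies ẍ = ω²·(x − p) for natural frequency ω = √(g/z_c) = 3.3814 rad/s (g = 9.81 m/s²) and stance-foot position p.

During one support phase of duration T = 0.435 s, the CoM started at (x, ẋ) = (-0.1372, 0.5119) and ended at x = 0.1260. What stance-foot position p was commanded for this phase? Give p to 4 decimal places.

ωT = 3.3814·0.435 = 1.470909; cosh(ωT) = 2.291453, sinh(ωT) = 2.061737
x(T) = p + (x₀−p)·cosh(ωT) + (ẋ₀/ω)·sinh(ωT) ⇒ p·(1 − cosh) = x(T) − x₀·cosh − (ẋ₀/ω)·sinh
numerator   = 0.1260 − (-0.1372)·2.291453 − (0.5119/3.3814)·2.061737 = 0.128267
denominator = 1 − 2.291453 = -1.291453
p = 0.128267 / -1.291453 = -0.0993

p = -0.0993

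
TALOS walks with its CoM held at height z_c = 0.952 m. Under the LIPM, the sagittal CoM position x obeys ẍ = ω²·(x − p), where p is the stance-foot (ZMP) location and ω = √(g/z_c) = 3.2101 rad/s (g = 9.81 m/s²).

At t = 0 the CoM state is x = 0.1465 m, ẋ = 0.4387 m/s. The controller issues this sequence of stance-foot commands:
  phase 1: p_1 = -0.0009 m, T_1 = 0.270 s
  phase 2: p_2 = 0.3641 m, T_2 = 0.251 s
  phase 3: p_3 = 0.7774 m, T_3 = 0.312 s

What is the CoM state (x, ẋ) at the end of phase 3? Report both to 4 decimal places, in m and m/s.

x = 1.0564, ẋ = 1.5727

phase 1: p=-0.0009, T=0.270, ωT=0.866727, cosh=1.399718, sinh=0.979393; start (x,ẋ)=(0.146500, 0.438700) → end (x,ẋ)=(0.339265, 1.077475)
phase 2: p=0.3641, T=0.251, ωT=0.805735, cosh=1.342550, sinh=0.895791; start (x,ẋ)=(0.339265, 1.077475) → end (x,ẋ)=(0.631431, 1.375148)
phase 3: p=0.7774, T=0.312, ωT=1.001551, cosh=1.544905, sinh=1.177596; start (x,ẋ)=(0.631431, 1.375148) → end (x,ẋ)=(1.056352, 1.572681)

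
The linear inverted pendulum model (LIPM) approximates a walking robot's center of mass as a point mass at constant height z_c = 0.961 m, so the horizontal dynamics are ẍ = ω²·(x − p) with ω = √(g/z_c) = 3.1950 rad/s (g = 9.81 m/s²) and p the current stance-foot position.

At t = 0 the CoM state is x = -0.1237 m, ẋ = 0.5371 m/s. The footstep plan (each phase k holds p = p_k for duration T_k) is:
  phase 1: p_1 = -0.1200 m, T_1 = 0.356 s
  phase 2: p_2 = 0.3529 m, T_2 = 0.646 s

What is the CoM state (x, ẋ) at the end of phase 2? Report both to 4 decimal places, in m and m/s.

x = 0.4763, ẋ = 0.6084

phase 1: p=-0.1200, T=0.356, ωT=1.137420, cosh=1.719678, sinh=1.399033; start (x,ẋ)=(-0.123700, 0.537100) → end (x,ẋ)=(0.108824, 0.907101)
phase 2: p=0.3529, T=0.646, ωT=2.063970, cosh=4.002065, sinh=3.875116; start (x,ẋ)=(0.108824, 0.907101) → end (x,ẋ)=(0.476285, 0.608367)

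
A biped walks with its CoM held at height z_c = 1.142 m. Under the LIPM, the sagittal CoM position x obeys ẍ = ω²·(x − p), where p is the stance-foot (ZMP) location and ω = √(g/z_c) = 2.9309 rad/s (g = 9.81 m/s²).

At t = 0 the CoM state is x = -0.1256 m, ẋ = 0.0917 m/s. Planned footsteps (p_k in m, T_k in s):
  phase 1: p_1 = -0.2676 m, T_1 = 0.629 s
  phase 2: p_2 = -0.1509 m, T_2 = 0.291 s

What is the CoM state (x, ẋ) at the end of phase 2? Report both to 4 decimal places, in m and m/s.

phase 1: p=-0.2676, T=0.629, ωT=1.843536, cosh=3.238550, sinh=3.080293; start (x,ẋ)=(-0.125600, 0.091700) → end (x,ẋ)=(0.288648, 1.578955)
phase 2: p=-0.1509, T=0.291, ωT=0.852892, cosh=1.386302, sinh=0.960121; start (x,ẋ)=(0.288648, 1.578955) → end (x,ẋ)=(0.975690, 3.425805)

x = 0.9757, ẋ = 3.4258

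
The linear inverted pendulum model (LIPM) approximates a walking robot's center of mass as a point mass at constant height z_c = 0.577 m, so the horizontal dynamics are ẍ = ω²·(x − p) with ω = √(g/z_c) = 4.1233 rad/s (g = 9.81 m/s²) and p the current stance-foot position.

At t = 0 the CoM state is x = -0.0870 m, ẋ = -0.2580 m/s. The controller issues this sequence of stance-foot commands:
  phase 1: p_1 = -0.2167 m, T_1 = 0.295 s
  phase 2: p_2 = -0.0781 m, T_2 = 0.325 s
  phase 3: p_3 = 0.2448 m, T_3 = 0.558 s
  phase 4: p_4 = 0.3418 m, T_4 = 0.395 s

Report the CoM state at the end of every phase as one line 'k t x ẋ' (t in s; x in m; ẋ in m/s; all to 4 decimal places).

phase 1: p=-0.2167, T=0.295, ωT=1.216373, cosh=1.835615, sinh=1.539312; start (x,ẋ)=(-0.087000, -0.258000) → end (x,ẋ)=(-0.074937, 0.349623)
phase 2: p=-0.0781, T=0.325, ωT=1.340073, cosh=2.040574, sinh=1.778747; start (x,ẋ)=(-0.074937, 0.349623) → end (x,ẋ)=(0.079177, 0.736627)
phase 3: p=0.2448, T=0.558, ωT=2.300801, cosh=5.041179, sinh=4.941000; start (x,ẋ)=(0.079177, 0.736627) → end (x,ẋ)=(0.292574, 0.339193)
phase 4: p=0.3418, T=0.395, ωT=1.628704, cosh=2.646723, sinh=2.450539; start (x,ẋ)=(0.292574, 0.339193) → end (x,ẋ)=(0.413100, 0.400354)

1 0.2950 -0.0749 0.3496
2 0.6200 0.0792 0.7366
3 1.1780 0.2926 0.3392
4 1.5730 0.4131 0.4004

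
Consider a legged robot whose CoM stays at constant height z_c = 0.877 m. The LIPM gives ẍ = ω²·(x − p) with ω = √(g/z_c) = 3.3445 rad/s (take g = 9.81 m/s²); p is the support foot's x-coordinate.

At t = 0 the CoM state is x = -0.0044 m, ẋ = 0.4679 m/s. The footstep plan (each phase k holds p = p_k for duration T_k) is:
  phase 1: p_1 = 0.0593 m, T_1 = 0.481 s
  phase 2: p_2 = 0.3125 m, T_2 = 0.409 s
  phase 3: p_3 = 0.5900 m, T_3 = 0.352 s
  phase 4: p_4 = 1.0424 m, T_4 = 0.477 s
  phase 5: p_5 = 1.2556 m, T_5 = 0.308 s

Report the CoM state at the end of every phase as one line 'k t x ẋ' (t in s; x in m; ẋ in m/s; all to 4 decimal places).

1 0.4810 0.2293 0.7048
2 0.8900 0.5255 0.9627
3 1.2420 0.8981 1.3935
4 1.7190 1.6569 2.4356
5 2.0270 2.7793 5.4864

phase 1: p=0.0593, T=0.481, ωT=1.608704, cosh=2.598241, sinh=2.398094; start (x,ẋ)=(-0.004400, 0.467900) → end (x,ẋ)=(0.229289, 0.704816)
phase 2: p=0.3125, T=0.409, ωT=1.367900, cosh=2.090869, sinh=1.836228; start (x,ẋ)=(0.229289, 0.704816) → end (x,ẋ)=(0.525480, 0.962654)
phase 3: p=0.5900, T=0.352, ωT=1.177264, cosh=1.776802, sinh=1.468681; start (x,ẋ)=(0.525480, 0.962654) → end (x,ẋ)=(0.898094, 1.393524)
phase 4: p=1.0424, T=0.477, ωT=1.595326, cosh=2.566390, sinh=2.363548; start (x,ẋ)=(0.898094, 1.393524) → end (x,ẋ)=(1.656855, 2.435607)
phase 5: p=1.2556, T=0.308, ωT=1.030106, cosh=1.579166, sinh=1.222197; start (x,ẋ)=(1.656855, 2.435607) → end (x,ẋ)=(2.779303, 5.486410)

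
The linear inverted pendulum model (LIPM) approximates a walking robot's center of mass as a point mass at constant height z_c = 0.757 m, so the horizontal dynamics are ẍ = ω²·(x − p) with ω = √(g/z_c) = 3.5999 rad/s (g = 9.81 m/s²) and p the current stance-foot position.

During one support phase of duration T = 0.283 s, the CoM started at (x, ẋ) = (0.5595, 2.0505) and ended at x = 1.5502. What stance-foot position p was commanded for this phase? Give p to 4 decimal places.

ωT = 3.5999·0.283 = 1.018772; cosh(ωT) = 1.565414, sinh(ωT) = 1.204376
x(T) = p + (x₀−p)·cosh(ωT) + (ẋ₀/ω)·sinh(ωT) ⇒ p·(1 − cosh) = x(T) − x₀·cosh − (ẋ₀/ω)·sinh
numerator   = 1.5502 − (0.5595)·1.565414 − (2.0505/3.5999)·1.204376 = -0.011661
denominator = 1 − 1.565414 = -0.565414
p = -0.011661 / -0.565414 = 0.0206

p = 0.0206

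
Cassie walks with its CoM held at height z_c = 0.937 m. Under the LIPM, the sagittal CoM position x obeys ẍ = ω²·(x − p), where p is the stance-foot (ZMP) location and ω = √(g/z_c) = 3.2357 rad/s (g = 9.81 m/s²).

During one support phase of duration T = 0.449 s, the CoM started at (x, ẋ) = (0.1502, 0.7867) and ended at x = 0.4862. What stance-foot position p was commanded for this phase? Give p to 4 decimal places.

p = 0.2740

ωT = 3.2357·0.449 = 1.452829; cosh(ωT) = 2.254550, sinh(ωT) = 2.020643
x(T) = p + (x₀−p)·cosh(ωT) + (ẋ₀/ω)·sinh(ωT) ⇒ p·(1 − cosh) = x(T) − x₀·cosh − (ẋ₀/ω)·sinh
numerator   = 0.4862 − (0.1502)·2.254550 − (0.7867/3.2357)·2.020643 = -0.343715
denominator = 1 − 2.254550 = -1.254550
p = -0.343715 / -1.254550 = 0.2740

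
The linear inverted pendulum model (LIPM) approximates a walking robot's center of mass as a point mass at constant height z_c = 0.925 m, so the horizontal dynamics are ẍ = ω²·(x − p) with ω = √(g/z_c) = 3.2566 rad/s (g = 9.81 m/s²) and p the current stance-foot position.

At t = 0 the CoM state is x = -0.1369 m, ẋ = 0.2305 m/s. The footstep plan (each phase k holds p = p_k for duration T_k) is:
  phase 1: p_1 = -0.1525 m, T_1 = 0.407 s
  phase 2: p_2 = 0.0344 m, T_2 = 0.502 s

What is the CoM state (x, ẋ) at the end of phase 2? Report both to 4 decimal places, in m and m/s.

x = 0.3692, ẋ = 1.2182

phase 1: p=-0.1525, T=0.407, ωT=1.325436, cosh=2.014757, sinh=1.749070; start (x,ẋ)=(-0.136900, 0.230500) → end (x,ẋ)=(0.002728, 0.553259)
phase 2: p=0.0344, T=0.502, ωT=1.634813, cosh=2.661744, sinh=2.466756; start (x,ẋ)=(0.002728, 0.553259) → end (x,ẋ)=(0.369172, 1.218208)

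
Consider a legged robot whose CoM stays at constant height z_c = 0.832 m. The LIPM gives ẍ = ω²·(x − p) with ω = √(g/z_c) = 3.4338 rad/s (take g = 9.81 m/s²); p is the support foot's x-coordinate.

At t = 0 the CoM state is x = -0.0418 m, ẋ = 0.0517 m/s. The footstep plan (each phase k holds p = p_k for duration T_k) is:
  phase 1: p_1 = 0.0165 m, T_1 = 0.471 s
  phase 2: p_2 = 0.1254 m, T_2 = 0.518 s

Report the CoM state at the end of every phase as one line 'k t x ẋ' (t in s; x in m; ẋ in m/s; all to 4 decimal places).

phase 1: p=0.0165, T=0.471, ωT=1.617320, cosh=2.618997, sinh=2.420568; start (x,ẋ)=(-0.041800, 0.051700) → end (x,ẋ)=(-0.099743, -0.349173)
phase 2: p=0.1254, T=0.518, ωT=1.778708, cosh=3.045529, sinh=2.876673; start (x,ẋ)=(-0.099743, -0.349173) → end (x,ẋ)=(-0.852800, -3.287360)

1 0.4710 -0.0997 -0.3492
2 0.9890 -0.8528 -3.2874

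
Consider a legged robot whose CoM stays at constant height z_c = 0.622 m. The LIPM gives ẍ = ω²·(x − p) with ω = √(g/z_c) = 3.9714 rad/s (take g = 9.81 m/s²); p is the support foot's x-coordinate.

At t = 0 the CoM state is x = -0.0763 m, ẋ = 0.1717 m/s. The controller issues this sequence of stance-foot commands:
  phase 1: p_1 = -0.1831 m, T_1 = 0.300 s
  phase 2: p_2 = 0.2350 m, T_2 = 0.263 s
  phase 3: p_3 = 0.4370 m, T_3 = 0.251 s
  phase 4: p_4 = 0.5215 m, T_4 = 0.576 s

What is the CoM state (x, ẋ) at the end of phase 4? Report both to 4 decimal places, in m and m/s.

x = 0.2727, ẋ = -0.9030

phase 1: p=-0.1831, T=0.300, ωT=1.191420, cosh=1.797771, sinh=1.493981; start (x,ẋ)=(-0.076300, 0.171700) → end (x,ẋ)=(0.073493, 0.942343)
phase 2: p=0.2350, T=0.263, ωT=1.044478, cosh=1.596895, sinh=1.245020; start (x,ẋ)=(0.073493, 0.942343) → end (x,ẋ)=(0.272511, 0.706255)
phase 3: p=0.4370, T=0.251, ωT=0.996821, cosh=1.539353, sinh=1.170302; start (x,ẋ)=(0.272511, 0.706255) → end (x,ẋ)=(0.391915, 0.322675)
phase 4: p=0.5215, T=0.576, ωT=2.287526, cosh=4.976029, sinh=4.874512; start (x,ẋ)=(0.391915, 0.322675) → end (x,ẋ)=(0.272733, -0.902951)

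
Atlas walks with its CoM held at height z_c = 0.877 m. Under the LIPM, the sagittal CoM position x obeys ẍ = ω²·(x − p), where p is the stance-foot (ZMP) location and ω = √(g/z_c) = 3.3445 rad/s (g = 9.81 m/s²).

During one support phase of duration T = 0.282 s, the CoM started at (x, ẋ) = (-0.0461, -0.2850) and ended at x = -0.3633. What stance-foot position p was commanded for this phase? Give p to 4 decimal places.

p = 0.4226

ωT = 3.3445·0.282 = 0.943149; cosh(ωT) = 1.478728, sinh(ωT) = 1.089328
x(T) = p + (x₀−p)·cosh(ωT) + (ẋ₀/ω)·sinh(ωT) ⇒ p·(1 − cosh) = x(T) − x₀·cosh − (ẋ₀/ω)·sinh
numerator   = -0.3633 − (-0.0461)·1.478728 − (-0.2850/3.3445)·1.089328 = -0.202304
denominator = 1 − 1.478728 = -0.478728
p = -0.202304 / -0.478728 = 0.4226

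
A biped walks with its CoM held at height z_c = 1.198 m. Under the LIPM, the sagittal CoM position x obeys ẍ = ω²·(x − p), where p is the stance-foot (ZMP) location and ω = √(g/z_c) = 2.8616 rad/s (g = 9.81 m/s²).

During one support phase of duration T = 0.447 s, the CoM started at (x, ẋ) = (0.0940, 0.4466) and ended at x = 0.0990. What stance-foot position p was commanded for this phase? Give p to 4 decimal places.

p = 0.3651

ωT = 2.8616·0.447 = 1.279135; cosh(ωT) = 1.935904, sinh(ωT) = 1.657626
x(T) = p + (x₀−p)·cosh(ωT) + (ẋ₀/ω)·sinh(ωT) ⇒ p·(1 − cosh) = x(T) − x₀·cosh − (ẋ₀/ω)·sinh
numerator   = 0.0990 − (0.0940)·1.935904 − (0.4466/2.8616)·1.657626 = -0.341675
denominator = 1 − 1.935904 = -0.935904
p = -0.341675 / -0.935904 = 0.3651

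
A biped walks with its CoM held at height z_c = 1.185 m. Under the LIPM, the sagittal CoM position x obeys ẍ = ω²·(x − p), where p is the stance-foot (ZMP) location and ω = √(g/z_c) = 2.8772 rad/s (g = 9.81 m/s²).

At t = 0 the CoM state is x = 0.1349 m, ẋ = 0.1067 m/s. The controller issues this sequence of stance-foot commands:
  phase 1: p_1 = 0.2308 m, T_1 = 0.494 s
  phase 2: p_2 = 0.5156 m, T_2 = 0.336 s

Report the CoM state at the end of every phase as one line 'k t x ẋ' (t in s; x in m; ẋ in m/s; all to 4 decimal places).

phase 1: p=0.2308, T=0.494, ωT=1.421337, cosh=2.192023, sinh=1.950632; start (x,ẋ)=(0.134900, 0.106700) → end (x,ẋ)=(0.092924, -0.304336)
phase 2: p=0.5156, T=0.336, ωT=0.966739, cosh=1.504839, sinh=1.124518; start (x,ẋ)=(0.092924, -0.304336) → end (x,ẋ)=(-0.239406, -1.825531)

1 0.4940 0.0929 -0.3043
2 0.8300 -0.2394 -1.8255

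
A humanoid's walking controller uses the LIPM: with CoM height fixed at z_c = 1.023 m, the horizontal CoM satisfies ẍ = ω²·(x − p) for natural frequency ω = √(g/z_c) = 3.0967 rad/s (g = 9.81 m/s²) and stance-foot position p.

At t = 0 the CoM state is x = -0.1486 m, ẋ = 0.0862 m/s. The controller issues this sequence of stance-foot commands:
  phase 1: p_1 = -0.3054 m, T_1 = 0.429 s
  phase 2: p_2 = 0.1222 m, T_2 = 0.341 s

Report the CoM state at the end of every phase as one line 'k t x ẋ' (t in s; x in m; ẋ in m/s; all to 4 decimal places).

phase 1: p=-0.3054, T=0.429, ωT=1.328484, cosh=2.020098, sinh=1.755219; start (x,ẋ)=(-0.148600, 0.086200) → end (x,ẋ)=(0.060210, 1.026401)
phase 2: p=0.1222, T=0.341, ωT=1.055975, cosh=1.611315, sinh=1.263461; start (x,ẋ)=(0.060210, 1.026401) → end (x,ẋ)=(0.441088, 1.411314)

1 0.4290 0.0602 1.0264
2 0.7700 0.4411 1.4113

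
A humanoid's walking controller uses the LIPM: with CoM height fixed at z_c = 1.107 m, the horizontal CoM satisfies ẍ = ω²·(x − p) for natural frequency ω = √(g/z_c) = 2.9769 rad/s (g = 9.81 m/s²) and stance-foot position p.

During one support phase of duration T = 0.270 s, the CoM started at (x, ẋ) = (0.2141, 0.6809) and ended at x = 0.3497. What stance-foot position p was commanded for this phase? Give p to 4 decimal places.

ωT = 2.9769·0.270 = 0.803763; cosh(ωT) = 1.340786, sinh(ωT) = 0.893145
x(T) = p + (x₀−p)·cosh(ωT) + (ẋ₀/ω)·sinh(ωT) ⇒ p·(1 − cosh) = x(T) − x₀·cosh − (ẋ₀/ω)·sinh
numerator   = 0.3497 − (0.2141)·1.340786 − (0.6809/2.9769)·0.893145 = -0.141650
denominator = 1 − 1.340786 = -0.340786
p = -0.141650 / -0.340786 = 0.4157

p = 0.4157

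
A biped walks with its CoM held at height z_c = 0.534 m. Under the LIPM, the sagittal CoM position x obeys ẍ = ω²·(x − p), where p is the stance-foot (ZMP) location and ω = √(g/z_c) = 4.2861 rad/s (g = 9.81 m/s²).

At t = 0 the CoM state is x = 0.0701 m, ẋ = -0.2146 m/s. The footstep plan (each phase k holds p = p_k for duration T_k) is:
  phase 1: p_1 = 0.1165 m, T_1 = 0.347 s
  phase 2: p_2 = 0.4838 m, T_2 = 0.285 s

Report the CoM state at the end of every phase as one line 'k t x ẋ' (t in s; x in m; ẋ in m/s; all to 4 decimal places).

1 0.3470 -0.0965 -0.9166
2 0.6320 -0.9173 -5.5422

phase 1: p=0.1165, T=0.347, ωT=1.487277, cosh=2.325508, sinh=2.099521; start (x,ẋ)=(0.070100, -0.214600) → end (x,ẋ)=(-0.096524, -0.916596)
phase 2: p=0.4838, T=0.285, ωT=1.221538, cosh=1.843590, sinh=1.548813; start (x,ẋ)=(-0.096524, -0.916596) → end (x,ẋ)=(-0.917298, -5.542233)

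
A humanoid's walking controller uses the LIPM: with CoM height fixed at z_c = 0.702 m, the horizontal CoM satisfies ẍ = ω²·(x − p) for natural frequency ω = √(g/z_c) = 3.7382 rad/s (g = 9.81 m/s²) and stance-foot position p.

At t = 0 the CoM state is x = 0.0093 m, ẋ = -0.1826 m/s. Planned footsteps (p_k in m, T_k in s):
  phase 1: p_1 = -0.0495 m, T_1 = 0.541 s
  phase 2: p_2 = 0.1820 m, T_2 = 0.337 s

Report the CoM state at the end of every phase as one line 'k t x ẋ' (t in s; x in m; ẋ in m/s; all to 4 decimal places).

phase 1: p=-0.0495, T=0.541, ωT=2.022366, cosh=3.844263, sinh=3.711921; start (x,ẋ)=(0.009300, -0.182600) → end (x,ẋ)=(-0.004774, 0.113941)
phase 2: p=0.1820, T=0.337, ωT=1.259773, cosh=1.904171, sinh=1.620452; start (x,ẋ)=(-0.004774, 0.113941) → end (x,ẋ)=(-0.124257, -0.914433)

1 0.5410 -0.0048 0.1139
2 0.8780 -0.1243 -0.9144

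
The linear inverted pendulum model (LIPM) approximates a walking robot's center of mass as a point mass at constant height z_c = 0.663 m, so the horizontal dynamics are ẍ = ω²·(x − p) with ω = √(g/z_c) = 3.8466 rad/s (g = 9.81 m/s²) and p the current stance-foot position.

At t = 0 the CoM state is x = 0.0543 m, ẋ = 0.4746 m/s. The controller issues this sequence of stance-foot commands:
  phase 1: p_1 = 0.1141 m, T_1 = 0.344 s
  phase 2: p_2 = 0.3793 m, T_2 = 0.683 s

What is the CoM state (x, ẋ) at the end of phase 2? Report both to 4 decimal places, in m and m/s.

phase 1: p=0.1141, T=0.344, ωT=1.323230, cosh=2.010904, sinh=1.744630; start (x,ẋ)=(0.054300, 0.474600) → end (x,ẋ)=(0.209103, 0.553063)
phase 2: p=0.3793, T=0.683, ωT=2.627228, cosh=6.953820, sinh=6.881542; start (x,ẋ)=(0.209103, 0.553063) → end (x,ẋ)=(0.185210, -0.659293)

x = 0.1852, ẋ = -0.6593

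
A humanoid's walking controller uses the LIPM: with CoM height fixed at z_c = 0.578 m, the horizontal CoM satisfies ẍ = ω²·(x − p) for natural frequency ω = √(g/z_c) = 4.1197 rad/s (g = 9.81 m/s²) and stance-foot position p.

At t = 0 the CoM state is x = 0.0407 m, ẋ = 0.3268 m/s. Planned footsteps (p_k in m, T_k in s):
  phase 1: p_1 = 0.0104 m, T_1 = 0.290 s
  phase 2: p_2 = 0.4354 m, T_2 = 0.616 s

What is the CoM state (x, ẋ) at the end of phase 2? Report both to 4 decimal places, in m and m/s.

phase 1: p=0.0104, T=0.290, ωT=1.194713, cosh=1.802700, sinh=1.499909; start (x,ẋ)=(0.040700, 0.326800) → end (x,ẋ)=(0.184004, 0.776352)
phase 2: p=0.4354, T=0.616, ωT=2.537735, cosh=6.365016, sinh=6.285971; start (x,ẋ)=(0.184004, 0.776352) → end (x,ẋ)=(0.019842, -1.568743)

x = 0.0198, ẋ = -1.5687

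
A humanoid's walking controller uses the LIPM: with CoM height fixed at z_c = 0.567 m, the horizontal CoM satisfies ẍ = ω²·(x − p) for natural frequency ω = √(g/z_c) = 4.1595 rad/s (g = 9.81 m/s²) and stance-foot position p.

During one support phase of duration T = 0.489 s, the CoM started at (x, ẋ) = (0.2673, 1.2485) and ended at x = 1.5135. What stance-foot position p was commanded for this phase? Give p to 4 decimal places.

ωT = 4.1595·0.489 = 2.033996; cosh(ωT) = 3.887691, sinh(ωT) = 3.756879
x(T) = p + (x₀−p)·cosh(ωT) + (ẋ₀/ω)·sinh(ωT) ⇒ p·(1 − cosh) = x(T) − x₀·cosh − (ẋ₀/ω)·sinh
numerator   = 1.5135 − (0.2673)·3.887691 − (1.2485/4.1595)·3.756879 = -0.653330
denominator = 1 − 3.887691 = -2.887691
p = -0.653330 / -2.887691 = 0.2262

p = 0.2262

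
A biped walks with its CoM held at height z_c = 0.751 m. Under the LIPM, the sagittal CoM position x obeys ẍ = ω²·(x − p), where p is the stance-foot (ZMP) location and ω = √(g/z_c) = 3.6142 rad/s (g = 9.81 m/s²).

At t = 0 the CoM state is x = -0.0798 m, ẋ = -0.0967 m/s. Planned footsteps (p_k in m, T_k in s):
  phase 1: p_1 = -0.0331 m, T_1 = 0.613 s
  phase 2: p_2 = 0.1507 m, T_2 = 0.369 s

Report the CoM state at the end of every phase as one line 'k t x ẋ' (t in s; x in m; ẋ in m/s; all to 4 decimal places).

1 0.6130 -0.3708 -1.2128
2 0.9820 -1.5001 -5.7891

phase 1: p=-0.0331, T=0.613, ωT=2.215505, cosh=4.637566, sinh=4.528467; start (x,ẋ)=(-0.079800, -0.096700) → end (x,ẋ)=(-0.370836, -1.212782)
phase 2: p=0.1507, T=0.369, ωT=1.333640, cosh=2.029174, sinh=1.765657; start (x,ẋ)=(-0.370836, -1.212782) → end (x,ẋ)=(-1.500071, -5.789094)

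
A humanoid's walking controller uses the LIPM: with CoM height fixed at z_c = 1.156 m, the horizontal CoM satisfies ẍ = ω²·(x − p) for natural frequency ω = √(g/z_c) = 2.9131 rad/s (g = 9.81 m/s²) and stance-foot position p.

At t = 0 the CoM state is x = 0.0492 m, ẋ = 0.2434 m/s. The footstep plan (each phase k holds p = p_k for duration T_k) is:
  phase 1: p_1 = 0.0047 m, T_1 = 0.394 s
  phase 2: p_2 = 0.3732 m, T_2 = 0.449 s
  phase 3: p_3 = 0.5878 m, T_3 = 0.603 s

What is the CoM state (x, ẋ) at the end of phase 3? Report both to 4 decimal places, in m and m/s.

x = 0.3139, ẋ = -0.6381

phase 1: p=0.0047, T=0.394, ωT=1.147761, cosh=1.734239, sinh=1.416892; start (x,ẋ)=(0.049200, 0.243400) → end (x,ẋ)=(0.200260, 0.605790)
phase 2: p=0.3732, T=0.449, ωT=1.307982, cosh=1.984533, sinh=1.714168; start (x,ẋ)=(0.200260, 0.605790) → end (x,ẋ)=(0.386462, 0.338627)
phase 3: p=0.5878, T=0.603, ωT=1.756599, cosh=2.982668, sinh=2.810037; start (x,ẋ)=(0.386462, 0.338627) → end (x,ẋ)=(0.313923, -0.638122)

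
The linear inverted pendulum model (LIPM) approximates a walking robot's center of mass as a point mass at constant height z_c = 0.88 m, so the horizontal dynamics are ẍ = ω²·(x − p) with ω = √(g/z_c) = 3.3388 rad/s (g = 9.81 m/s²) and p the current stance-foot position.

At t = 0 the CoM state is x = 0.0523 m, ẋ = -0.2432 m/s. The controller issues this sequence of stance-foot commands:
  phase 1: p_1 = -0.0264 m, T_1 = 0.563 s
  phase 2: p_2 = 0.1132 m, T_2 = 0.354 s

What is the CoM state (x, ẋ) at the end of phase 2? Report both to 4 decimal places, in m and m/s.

phase 1: p=-0.0264, T=0.563, ωT=1.879744, cosh=3.352230, sinh=3.199600; start (x,ẋ)=(0.052300, -0.243200) → end (x,ẋ)=(0.004360, 0.025476)
phase 2: p=0.1132, T=0.354, ωT=1.181935, cosh=1.783681, sinh=1.476997; start (x,ẋ)=(0.004360, 0.025476) → end (x,ẋ)=(-0.069666, -0.491293)

x = -0.0697, ẋ = -0.4913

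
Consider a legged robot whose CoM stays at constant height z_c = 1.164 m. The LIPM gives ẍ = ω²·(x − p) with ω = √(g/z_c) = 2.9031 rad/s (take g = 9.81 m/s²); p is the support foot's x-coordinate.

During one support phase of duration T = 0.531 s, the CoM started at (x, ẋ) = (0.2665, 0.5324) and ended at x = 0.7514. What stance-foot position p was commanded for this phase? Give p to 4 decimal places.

p = 0.2137

ωT = 2.9031·0.531 = 1.541546; cosh(ωT) = 2.442929, sinh(ωT) = 2.228879
x(T) = p + (x₀−p)·cosh(ωT) + (ẋ₀/ω)·sinh(ωT) ⇒ p·(1 − cosh) = x(T) − x₀·cosh − (ẋ₀/ω)·sinh
numerator   = 0.7514 − (0.2665)·2.442929 − (0.5324/2.9031)·2.228879 = -0.308395
denominator = 1 − 2.442929 = -1.442929
p = -0.308395 / -1.442929 = 0.2137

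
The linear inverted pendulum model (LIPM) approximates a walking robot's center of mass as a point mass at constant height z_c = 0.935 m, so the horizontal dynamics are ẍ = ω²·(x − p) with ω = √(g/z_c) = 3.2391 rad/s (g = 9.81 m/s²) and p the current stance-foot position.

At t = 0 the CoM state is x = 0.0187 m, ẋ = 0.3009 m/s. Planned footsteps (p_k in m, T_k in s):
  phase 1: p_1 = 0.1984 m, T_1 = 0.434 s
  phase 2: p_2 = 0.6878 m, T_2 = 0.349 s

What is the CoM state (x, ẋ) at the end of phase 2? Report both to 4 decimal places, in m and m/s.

x = -0.7081, ẋ = -3.9397

phase 1: p=0.1984, T=0.434, ωT=1.405769, cosh=2.161921, sinh=1.916743; start (x,ẋ)=(0.018700, 0.300900) → end (x,ẋ)=(-0.012039, -0.465149)
phase 2: p=0.6878, T=0.349, ωT=1.130446, cosh=1.709963, sinh=1.387074; start (x,ẋ)=(-0.012039, -0.465149) → end (x,ẋ)=(-0.708089, -3.939675)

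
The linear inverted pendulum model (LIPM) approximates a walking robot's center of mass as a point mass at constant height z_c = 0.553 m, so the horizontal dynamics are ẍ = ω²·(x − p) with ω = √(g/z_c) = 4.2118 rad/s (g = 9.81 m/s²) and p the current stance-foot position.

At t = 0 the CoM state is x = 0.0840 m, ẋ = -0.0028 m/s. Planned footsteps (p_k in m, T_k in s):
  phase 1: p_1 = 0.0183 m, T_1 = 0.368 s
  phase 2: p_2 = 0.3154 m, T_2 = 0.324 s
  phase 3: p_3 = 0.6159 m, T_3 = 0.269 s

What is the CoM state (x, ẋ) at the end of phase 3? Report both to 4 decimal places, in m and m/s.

x = 0.1458, ẋ = -1.4741

phase 1: p=0.0183, T=0.368, ωT=1.549942, cosh=2.461730, sinh=2.249469; start (x,ẋ)=(0.084000, -0.002800) → end (x,ẋ)=(0.178540, 0.615570)
phase 2: p=0.3154, T=0.324, ωT=1.364623, cosh=2.084862, sinh=1.829385; start (x,ẋ)=(0.178540, 0.615570) → end (x,ẋ)=(0.297437, 0.228872)
phase 3: p=0.6159, T=0.269, ωT=1.132974, cosh=1.713476, sinh=1.391402; start (x,ẋ)=(0.297437, 0.228872) → end (x,ẋ)=(0.145832, -1.474121)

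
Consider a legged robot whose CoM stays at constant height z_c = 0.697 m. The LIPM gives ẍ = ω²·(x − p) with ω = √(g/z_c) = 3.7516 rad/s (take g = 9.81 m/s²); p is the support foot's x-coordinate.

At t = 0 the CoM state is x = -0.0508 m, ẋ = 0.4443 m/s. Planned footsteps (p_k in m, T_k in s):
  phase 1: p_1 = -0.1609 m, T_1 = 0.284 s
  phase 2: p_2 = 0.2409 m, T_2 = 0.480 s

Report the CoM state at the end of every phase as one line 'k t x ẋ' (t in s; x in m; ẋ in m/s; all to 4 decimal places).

1 0.2840 0.1693 1.2495
2 0.7640 0.9989 3.0943

phase 1: p=-0.1609, T=0.284, ωT=1.065454, cosh=1.623364, sinh=1.278793; start (x,ẋ)=(-0.050800, 0.444300) → end (x,ẋ)=(0.169279, 1.249468)
phase 2: p=0.2409, T=0.480, ωT=1.800768, cosh=3.109734, sinh=2.944562; start (x,ẋ)=(0.169279, 1.249468) → end (x,ẋ)=(0.998863, 3.094330)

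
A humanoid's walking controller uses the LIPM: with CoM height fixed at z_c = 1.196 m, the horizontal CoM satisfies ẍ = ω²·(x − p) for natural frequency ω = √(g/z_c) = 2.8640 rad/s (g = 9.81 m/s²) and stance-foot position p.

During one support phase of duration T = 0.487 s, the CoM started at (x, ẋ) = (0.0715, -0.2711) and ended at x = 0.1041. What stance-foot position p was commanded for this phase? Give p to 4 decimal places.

p = -0.1141

ωT = 2.8640·0.487 = 1.394768; cosh(ωT) = 2.140965, sinh(ωT) = 1.893074
x(T) = p + (x₀−p)·cosh(ωT) + (ẋ₀/ω)·sinh(ωT) ⇒ p·(1 − cosh) = x(T) − x₀·cosh − (ẋ₀/ω)·sinh
numerator   = 0.1041 − (0.0715)·2.140965 − (-0.2711/2.8640)·1.893074 = 0.130215
denominator = 1 − 2.140965 = -1.140965
p = 0.130215 / -1.140965 = -0.1141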